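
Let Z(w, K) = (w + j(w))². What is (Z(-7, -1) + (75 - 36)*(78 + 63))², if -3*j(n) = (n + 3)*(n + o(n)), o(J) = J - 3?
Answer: 3296137744/81 ≈ 4.0693e+7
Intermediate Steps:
o(J) = -3 + J
j(n) = -(-3 + 2*n)*(3 + n)/3 (j(n) = -(n + 3)*(n + (-3 + n))/3 = -(3 + n)*(-3 + 2*n)/3 = -(-3 + 2*n)*(3 + n)/3)
Z(w, K) = (3 - 2*w²/3)² (Z(w, K) = (w + (3 - w - 2*w²/3))² = (3 - 2*w²/3)²)
(Z(-7, -1) + (75 - 36)*(78 + 63))² = ((9 - 4*(-7)² + (4/9)*(-7)⁴) + (75 - 36)*(78 + 63))² = ((9 - 4*49 + (4/9)*2401) + 39*141)² = ((9 - 196 + 9604/9) + 5499)² = (7921/9 + 5499)² = (57412/9)² = 3296137744/81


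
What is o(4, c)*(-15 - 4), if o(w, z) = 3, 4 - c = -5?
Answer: -57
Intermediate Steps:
c = 9 (c = 4 - 1*(-5) = 4 + 5 = 9)
o(4, c)*(-15 - 4) = 3*(-15 - 4) = 3*(-19) = -57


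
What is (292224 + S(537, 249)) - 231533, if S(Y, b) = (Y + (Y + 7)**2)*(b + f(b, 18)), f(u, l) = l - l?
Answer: 73882468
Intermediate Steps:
f(u, l) = 0
S(Y, b) = b*(Y + (7 + Y)**2) (S(Y, b) = (Y + (Y + 7)**2)*(b + 0) = (Y + (7 + Y)**2)*b = b*(Y + (7 + Y)**2))
(292224 + S(537, 249)) - 231533 = (292224 + 249*(537 + (7 + 537)**2)) - 231533 = (292224 + 249*(537 + 544**2)) - 231533 = (292224 + 249*(537 + 295936)) - 231533 = (292224 + 249*296473) - 231533 = (292224 + 73821777) - 231533 = 74114001 - 231533 = 73882468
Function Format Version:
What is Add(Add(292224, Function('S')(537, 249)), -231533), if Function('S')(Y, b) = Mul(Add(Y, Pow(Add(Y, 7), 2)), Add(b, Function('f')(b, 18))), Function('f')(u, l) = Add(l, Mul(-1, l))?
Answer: 73882468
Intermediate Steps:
Function('f')(u, l) = 0
Function('S')(Y, b) = Mul(b, Add(Y, Pow(Add(7, Y), 2))) (Function('S')(Y, b) = Mul(Add(Y, Pow(Add(Y, 7), 2)), Add(b, 0)) = Mul(Add(Y, Pow(Add(7, Y), 2)), b) = Mul(b, Add(Y, Pow(Add(7, Y), 2))))
Add(Add(292224, Function('S')(537, 249)), -231533) = Add(Add(292224, Mul(249, Add(537, Pow(Add(7, 537), 2)))), -231533) = Add(Add(292224, Mul(249, Add(537, Pow(544, 2)))), -231533) = Add(Add(292224, Mul(249, Add(537, 295936))), -231533) = Add(Add(292224, Mul(249, 296473)), -231533) = Add(Add(292224, 73821777), -231533) = Add(74114001, -231533) = 73882468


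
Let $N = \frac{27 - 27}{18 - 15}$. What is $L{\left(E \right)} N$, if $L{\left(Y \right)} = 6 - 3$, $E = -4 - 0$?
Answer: $0$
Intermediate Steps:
$N = 0$ ($N = \frac{0}{3} = 0 \cdot \frac{1}{3} = 0$)
$E = -4$ ($E = -4 + 0 = -4$)
$L{\left(Y \right)} = 3$
$L{\left(E \right)} N = 3 \cdot 0 = 0$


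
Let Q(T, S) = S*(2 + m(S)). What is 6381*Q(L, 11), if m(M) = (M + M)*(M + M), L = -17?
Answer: 34112826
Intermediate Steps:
m(M) = 4*M² (m(M) = (2*M)*(2*M) = 4*M²)
Q(T, S) = S*(2 + 4*S²)
6381*Q(L, 11) = 6381*(2*11 + 4*11³) = 6381*(22 + 4*1331) = 6381*(22 + 5324) = 6381*5346 = 34112826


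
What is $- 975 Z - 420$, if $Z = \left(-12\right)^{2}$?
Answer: $-140820$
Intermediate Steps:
$Z = 144$
$- 975 Z - 420 = \left(-975\right) 144 - 420 = -140400 - 420 = -140820$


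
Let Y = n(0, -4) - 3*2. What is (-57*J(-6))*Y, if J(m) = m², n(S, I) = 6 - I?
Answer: -8208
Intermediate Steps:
Y = 4 (Y = (6 - 1*(-4)) - 3*2 = (6 + 4) - 6 = 10 - 6 = 4)
(-57*J(-6))*Y = -57*(-6)²*4 = -57*36*4 = -2052*4 = -8208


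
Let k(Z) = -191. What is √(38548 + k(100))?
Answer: 11*√317 ≈ 195.85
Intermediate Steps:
√(38548 + k(100)) = √(38548 - 191) = √38357 = 11*√317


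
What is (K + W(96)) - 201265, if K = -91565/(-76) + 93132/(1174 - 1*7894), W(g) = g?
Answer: -2127766519/10640 ≈ -1.9998e+5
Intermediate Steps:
K = 12671641/10640 (K = -91565*(-1/76) + 93132/(1174 - 7894) = 91565/76 + 93132/(-6720) = 91565/76 + 93132*(-1/6720) = 91565/76 - 7761/560 = 12671641/10640 ≈ 1190.9)
(K + W(96)) - 201265 = (12671641/10640 + 96) - 201265 = 13693081/10640 - 201265 = -2127766519/10640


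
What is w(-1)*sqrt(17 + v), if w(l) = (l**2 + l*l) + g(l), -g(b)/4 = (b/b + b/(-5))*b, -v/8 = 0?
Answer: 34*sqrt(17)/5 ≈ 28.037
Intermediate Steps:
v = 0 (v = -8*0 = 0)
g(b) = -4*b*(1 - b/5) (g(b) = -4*(b/b + b/(-5))*b = -4*(1 + b*(-1/5))*b = -4*(1 - b/5)*b = -4*b*(1 - b/5))
w(l) = 2*l**2 + 4*l*(-5 + l)/5 (w(l) = (l**2 + l*l) + 4*l*(-5 + l)/5 = (l**2 + l**2) + 4*l*(-5 + l)/5 = 2*l**2 + 4*l*(-5 + l)/5)
w(-1)*sqrt(17 + v) = ((2/5)*(-1)*(-10 + 7*(-1)))*sqrt(17 + 0) = ((2/5)*(-1)*(-10 - 7))*sqrt(17) = ((2/5)*(-1)*(-17))*sqrt(17) = 34*sqrt(17)/5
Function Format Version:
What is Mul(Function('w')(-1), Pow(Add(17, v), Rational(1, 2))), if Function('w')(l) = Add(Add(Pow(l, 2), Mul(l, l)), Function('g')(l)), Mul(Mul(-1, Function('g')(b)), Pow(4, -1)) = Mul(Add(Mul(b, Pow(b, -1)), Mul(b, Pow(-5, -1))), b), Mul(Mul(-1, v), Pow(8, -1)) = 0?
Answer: Mul(Rational(34, 5), Pow(17, Rational(1, 2))) ≈ 28.037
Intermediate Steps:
v = 0 (v = Mul(-8, 0) = 0)
Function('g')(b) = Mul(-4, b, Add(1, Mul(Rational(-1, 5), b))) (Function('g')(b) = Mul(-4, Mul(Add(Mul(b, Pow(b, -1)), Mul(b, Pow(-5, -1))), b)) = Mul(-4, Mul(Add(1, Mul(b, Rational(-1, 5))), b)) = Mul(-4, Mul(Add(1, Mul(Rational(-1, 5), b)), b)) = Mul(-4, Mul(b, Add(1, Mul(Rational(-1, 5), b)))) = Mul(-4, b, Add(1, Mul(Rational(-1, 5), b))))
Function('w')(l) = Add(Mul(2, Pow(l, 2)), Mul(Rational(4, 5), l, Add(-5, l))) (Function('w')(l) = Add(Add(Pow(l, 2), Mul(l, l)), Mul(Rational(4, 5), l, Add(-5, l))) = Add(Add(Pow(l, 2), Pow(l, 2)), Mul(Rational(4, 5), l, Add(-5, l))) = Add(Mul(2, Pow(l, 2)), Mul(Rational(4, 5), l, Add(-5, l))))
Mul(Function('w')(-1), Pow(Add(17, v), Rational(1, 2))) = Mul(Mul(Rational(2, 5), -1, Add(-10, Mul(7, -1))), Pow(Add(17, 0), Rational(1, 2))) = Mul(Mul(Rational(2, 5), -1, Add(-10, -7)), Pow(17, Rational(1, 2))) = Mul(Mul(Rational(2, 5), -1, -17), Pow(17, Rational(1, 2))) = Mul(Rational(34, 5), Pow(17, Rational(1, 2)))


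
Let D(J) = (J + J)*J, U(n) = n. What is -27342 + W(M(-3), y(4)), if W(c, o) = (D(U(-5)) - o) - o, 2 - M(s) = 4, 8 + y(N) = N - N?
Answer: -27276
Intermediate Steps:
y(N) = -8 (y(N) = -8 + (N - N) = -8 + 0 = -8)
M(s) = -2 (M(s) = 2 - 1*4 = 2 - 4 = -2)
D(J) = 2*J² (D(J) = (2*J)*J = 2*J²)
W(c, o) = 50 - 2*o (W(c, o) = (2*(-5)² - o) - o = (2*25 - o) - o = (50 - o) - o = 50 - 2*o)
-27342 + W(M(-3), y(4)) = -27342 + (50 - 2*(-8)) = -27342 + (50 + 16) = -27342 + 66 = -27276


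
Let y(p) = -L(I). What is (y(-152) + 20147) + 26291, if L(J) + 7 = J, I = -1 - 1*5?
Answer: 46451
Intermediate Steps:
I = -6 (I = -1 - 5 = -6)
L(J) = -7 + J
y(p) = 13 (y(p) = -(-7 - 6) = -1*(-13) = 13)
(y(-152) + 20147) + 26291 = (13 + 20147) + 26291 = 20160 + 26291 = 46451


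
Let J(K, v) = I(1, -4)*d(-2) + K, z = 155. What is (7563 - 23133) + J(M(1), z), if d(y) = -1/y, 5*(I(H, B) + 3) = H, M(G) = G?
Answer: -77852/5 ≈ -15570.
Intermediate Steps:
I(H, B) = -3 + H/5
J(K, v) = -7/5 + K (J(K, v) = (-3 + (1/5)*1)*(-1/(-2)) + K = (-3 + 1/5)*(-1*(-1/2)) + K = -14/5*1/2 + K = -7/5 + K)
(7563 - 23133) + J(M(1), z) = (7563 - 23133) + (-7/5 + 1) = -15570 - 2/5 = -77852/5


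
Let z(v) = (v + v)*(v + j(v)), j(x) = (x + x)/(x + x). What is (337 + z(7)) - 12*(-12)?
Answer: 593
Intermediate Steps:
j(x) = 1 (j(x) = (2*x)/((2*x)) = (2*x)*(1/(2*x)) = 1)
z(v) = 2*v*(1 + v) (z(v) = (v + v)*(v + 1) = (2*v)*(1 + v) = 2*v*(1 + v))
(337 + z(7)) - 12*(-12) = (337 + 2*7*(1 + 7)) - 12*(-12) = (337 + 2*7*8) + 144 = (337 + 112) + 144 = 449 + 144 = 593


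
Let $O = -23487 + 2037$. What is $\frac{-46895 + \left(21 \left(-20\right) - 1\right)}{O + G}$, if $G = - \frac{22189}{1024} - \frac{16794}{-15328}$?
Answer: $\frac{23208308736}{10531230323} \approx 2.2038$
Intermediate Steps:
$O = -21450$
$G = - \frac{10091123}{490496}$ ($G = \left(-22189\right) \frac{1}{1024} - - \frac{8397}{7664} = - \frac{22189}{1024} + \frac{8397}{7664} = - \frac{10091123}{490496} \approx -20.573$)
$\frac{-46895 + \left(21 \left(-20\right) - 1\right)}{O + G} = \frac{-46895 + \left(21 \left(-20\right) - 1\right)}{-21450 - \frac{10091123}{490496}} = \frac{-46895 - 421}{- \frac{10531230323}{490496}} = \left(-46895 - 421\right) \left(- \frac{490496}{10531230323}\right) = \left(-47316\right) \left(- \frac{490496}{10531230323}\right) = \frac{23208308736}{10531230323}$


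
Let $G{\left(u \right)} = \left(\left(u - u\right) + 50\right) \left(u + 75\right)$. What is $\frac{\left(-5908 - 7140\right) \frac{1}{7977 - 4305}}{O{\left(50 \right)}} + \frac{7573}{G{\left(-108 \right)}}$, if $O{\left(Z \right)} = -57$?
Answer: $- \frac{65147083}{14389650} \approx -4.5274$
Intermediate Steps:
$G{\left(u \right)} = 3750 + 50 u$ ($G{\left(u \right)} = \left(0 + 50\right) \left(75 + u\right) = 50 \left(75 + u\right) = 3750 + 50 u$)
$\frac{\left(-5908 - 7140\right) \frac{1}{7977 - 4305}}{O{\left(50 \right)}} + \frac{7573}{G{\left(-108 \right)}} = \frac{\left(-5908 - 7140\right) \frac{1}{7977 - 4305}}{-57} + \frac{7573}{3750 + 50 \left(-108\right)} = - \frac{13048}{3672} \left(- \frac{1}{57}\right) + \frac{7573}{3750 - 5400} = \left(-13048\right) \frac{1}{3672} \left(- \frac{1}{57}\right) + \frac{7573}{-1650} = \left(- \frac{1631}{459}\right) \left(- \frac{1}{57}\right) + 7573 \left(- \frac{1}{1650}\right) = \frac{1631}{26163} - \frac{7573}{1650} = - \frac{65147083}{14389650}$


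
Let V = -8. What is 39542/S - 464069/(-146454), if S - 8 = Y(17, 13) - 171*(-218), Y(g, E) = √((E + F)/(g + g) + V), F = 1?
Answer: 14638637786542225/3461320001618094 - 39542*I*√2193/23634178661 ≈ 4.2292 - 7.835e-5*I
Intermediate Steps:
Y(g, E) = √(-8 + (1 + E)/(2*g)) (Y(g, E) = √((E + 1)/(g + g) - 8) = √((1 + E)/((2*g)) - 8) = √((1 + E)*(1/(2*g)) - 8) = √((1 + E)/(2*g) - 8) = √(-8 + (1 + E)/(2*g)))
S = 37286 + I*√2193/17 (S = 8 + (√2*√((1 + 13 - 16*17)/17)/2 - 171*(-218)) = 8 + (√2*√((1 + 13 - 272)/17)/2 + 37278) = 8 + (√2*√((1/17)*(-258))/2 + 37278) = 8 + (√2*√(-258/17)/2 + 37278) = 8 + (√2*(I*√4386/17)/2 + 37278) = 8 + (I*√2193/17 + 37278) = 8 + (37278 + I*√2193/17) = 37286 + I*√2193/17 ≈ 37286.0 + 2.7547*I)
39542/S - 464069/(-146454) = 39542/(37286 + I*√2193/17) - 464069/(-146454) = 39542/(37286 + I*√2193/17) - 464069*(-1/146454) = 39542/(37286 + I*√2193/17) + 464069/146454 = 464069/146454 + 39542/(37286 + I*√2193/17)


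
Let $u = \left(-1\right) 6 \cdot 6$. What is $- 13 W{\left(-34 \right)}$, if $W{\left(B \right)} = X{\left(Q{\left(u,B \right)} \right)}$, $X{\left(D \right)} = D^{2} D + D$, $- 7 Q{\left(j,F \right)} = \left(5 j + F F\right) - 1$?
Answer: $\frac{12049792950}{343} \approx 3.5131 \cdot 10^{7}$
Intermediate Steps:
$u = -36$ ($u = \left(-6\right) 6 = -36$)
$Q{\left(j,F \right)} = \frac{1}{7} - \frac{5 j}{7} - \frac{F^{2}}{7}$ ($Q{\left(j,F \right)} = - \frac{\left(5 j + F F\right) - 1}{7} = - \frac{\left(5 j + F^{2}\right) - 1}{7} = - \frac{\left(F^{2} + 5 j\right) - 1}{7} = - \frac{-1 + F^{2} + 5 j}{7} = \frac{1}{7} - \frac{5 j}{7} - \frac{F^{2}}{7}$)
$X{\left(D \right)} = D + D^{3}$ ($X{\left(D \right)} = D^{3} + D = D + D^{3}$)
$W{\left(B \right)} = \frac{181}{7} + \left(\frac{181}{7} - \frac{B^{2}}{7}\right)^{3} - \frac{B^{2}}{7}$ ($W{\left(B \right)} = \left(\frac{1}{7} - - \frac{180}{7} - \frac{B^{2}}{7}\right) + \left(\frac{1}{7} - - \frac{180}{7} - \frac{B^{2}}{7}\right)^{3} = \left(\frac{1}{7} + \frac{180}{7} - \frac{B^{2}}{7}\right) + \left(\frac{1}{7} + \frac{180}{7} - \frac{B^{2}}{7}\right)^{3} = \left(\frac{181}{7} - \frac{B^{2}}{7}\right) + \left(\frac{181}{7} - \frac{B^{2}}{7}\right)^{3} = \frac{181}{7} + \left(\frac{181}{7} - \frac{B^{2}}{7}\right)^{3} - \frac{B^{2}}{7}$)
$- 13 W{\left(-34 \right)} = - 13 \left(\frac{181}{7} - \frac{\left(-34\right)^{2}}{7} - \frac{\left(-181 + \left(-34\right)^{2}\right)^{3}}{343}\right) = - 13 \left(\frac{181}{7} - \frac{1156}{7} - \frac{\left(-181 + 1156\right)^{3}}{343}\right) = - 13 \left(\frac{181}{7} - \frac{1156}{7} - \frac{975^{3}}{343}\right) = - 13 \left(\frac{181}{7} - \frac{1156}{7} - \frac{926859375}{343}\right) = \left(-13\right) \left(- \frac{926907150}{343}\right) = \frac{12049792950}{343}$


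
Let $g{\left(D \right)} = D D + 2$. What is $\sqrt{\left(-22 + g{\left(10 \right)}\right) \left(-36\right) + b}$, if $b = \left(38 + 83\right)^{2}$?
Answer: $\sqrt{11761} \approx 108.45$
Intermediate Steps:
$g{\left(D \right)} = 2 + D^{2}$ ($g{\left(D \right)} = D^{2} + 2 = 2 + D^{2}$)
$b = 14641$ ($b = 121^{2} = 14641$)
$\sqrt{\left(-22 + g{\left(10 \right)}\right) \left(-36\right) + b} = \sqrt{\left(-22 + \left(2 + 10^{2}\right)\right) \left(-36\right) + 14641} = \sqrt{\left(-22 + \left(2 + 100\right)\right) \left(-36\right) + 14641} = \sqrt{\left(-22 + 102\right) \left(-36\right) + 14641} = \sqrt{80 \left(-36\right) + 14641} = \sqrt{-2880 + 14641} = \sqrt{11761}$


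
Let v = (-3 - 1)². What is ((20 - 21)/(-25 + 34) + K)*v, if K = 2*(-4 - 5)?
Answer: -2608/9 ≈ -289.78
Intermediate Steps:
K = -18 (K = 2*(-9) = -18)
v = 16 (v = (-4)² = 16)
((20 - 21)/(-25 + 34) + K)*v = ((20 - 21)/(-25 + 34) - 18)*16 = (-1/9 - 18)*16 = (-1*⅑ - 18)*16 = (-⅑ - 18)*16 = -163/9*16 = -2608/9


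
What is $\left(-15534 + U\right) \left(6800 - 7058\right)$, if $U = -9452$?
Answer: $6446388$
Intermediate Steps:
$\left(-15534 + U\right) \left(6800 - 7058\right) = \left(-15534 - 9452\right) \left(6800 - 7058\right) = \left(-24986\right) \left(-258\right) = 6446388$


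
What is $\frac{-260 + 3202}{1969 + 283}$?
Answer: $\frac{1471}{1126} \approx 1.3064$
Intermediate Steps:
$\frac{-260 + 3202}{1969 + 283} = \frac{2942}{2252} = 2942 \cdot \frac{1}{2252} = \frac{1471}{1126}$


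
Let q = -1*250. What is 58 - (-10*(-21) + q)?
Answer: 98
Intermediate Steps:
q = -250
58 - (-10*(-21) + q) = 58 - (-10*(-21) - 250) = 58 - (210 - 250) = 58 - 1*(-40) = 58 + 40 = 98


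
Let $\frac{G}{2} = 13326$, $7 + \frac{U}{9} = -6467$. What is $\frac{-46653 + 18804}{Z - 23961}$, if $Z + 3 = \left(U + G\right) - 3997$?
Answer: $\frac{27849}{59575} \approx 0.46746$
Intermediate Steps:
$U = -58266$ ($U = -63 + 9 \left(-6467\right) = -63 - 58203 = -58266$)
$G = 26652$ ($G = 2 \cdot 13326 = 26652$)
$Z = -35614$ ($Z = -3 + \left(\left(-58266 + 26652\right) - 3997\right) = -3 - 35611 = -35614$)
$\frac{-46653 + 18804}{Z - 23961} = \frac{-46653 + 18804}{-35614 - 23961} = - \frac{27849}{-59575} = \left(-27849\right) \left(- \frac{1}{59575}\right) = \frac{27849}{59575}$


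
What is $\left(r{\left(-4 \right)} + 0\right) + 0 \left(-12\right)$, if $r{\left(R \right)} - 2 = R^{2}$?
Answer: $18$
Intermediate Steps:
$r{\left(R \right)} = 2 + R^{2}$
$\left(r{\left(-4 \right)} + 0\right) + 0 \left(-12\right) = \left(\left(2 + \left(-4\right)^{2}\right) + 0\right) + 0 \left(-12\right) = \left(\left(2 + 16\right) + 0\right) + 0 = \left(18 + 0\right) + 0 = 18 + 0 = 18$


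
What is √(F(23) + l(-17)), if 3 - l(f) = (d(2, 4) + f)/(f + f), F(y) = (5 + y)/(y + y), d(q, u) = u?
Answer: 29*√2346/782 ≈ 1.7962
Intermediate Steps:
F(y) = (5 + y)/(2*y) (F(y) = (5 + y)/((2*y)) = (5 + y)*(1/(2*y)) = (5 + y)/(2*y))
l(f) = 3 - (4 + f)/(2*f) (l(f) = 3 - (4 + f)/(f + f) = 3 - (4 + f)/(2*f))
√(F(23) + l(-17)) = √((½)*(5 + 23)/23 + (5/2 - 2/(-17))) = √((½)*(1/23)*28 + (5/2 - 2*(-1/17))) = √(14/23 + (5/2 + 2/17)) = √(14/23 + 89/34) = √(2523/782) = 29*√2346/782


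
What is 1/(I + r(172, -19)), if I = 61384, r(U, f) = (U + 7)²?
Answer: 1/93425 ≈ 1.0704e-5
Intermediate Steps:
r(U, f) = (7 + U)²
1/(I + r(172, -19)) = 1/(61384 + (7 + 172)²) = 1/(61384 + 179²) = 1/(61384 + 32041) = 1/93425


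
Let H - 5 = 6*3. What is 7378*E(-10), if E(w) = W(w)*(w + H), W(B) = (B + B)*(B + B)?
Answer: 38365600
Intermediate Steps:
W(B) = 4*B² (W(B) = (2*B)*(2*B) = 4*B²)
H = 23 (H = 5 + 6*3 = 5 + 18 = 23)
E(w) = 4*w²*(23 + w) (E(w) = (4*w²)*(w + 23) = (4*w²)*(23 + w) = 4*w²*(23 + w))
7378*E(-10) = 7378*(4*(-10)²*(23 - 10)) = 7378*(4*100*13) = 7378*5200 = 38365600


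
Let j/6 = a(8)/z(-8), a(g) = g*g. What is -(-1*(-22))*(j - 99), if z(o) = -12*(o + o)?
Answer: 2134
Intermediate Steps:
a(g) = g²
z(o) = -24*o
j = 2 (j = 6*(8²/((-24*(-8)))) = 6*(64/192) = 6*(64*(1/192)) = 6*(⅓) = 2)
-(-1*(-22))*(j - 99) = -(-1*(-22))*(2 - 99) = -22*(-97) = -1*(-2134) = 2134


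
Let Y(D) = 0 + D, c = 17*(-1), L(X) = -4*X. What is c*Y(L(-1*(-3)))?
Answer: 204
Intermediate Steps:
c = -17
Y(D) = D
c*Y(L(-1*(-3))) = -(-68)*(-1*(-3)) = -(-68)*3 = -17*(-12) = 204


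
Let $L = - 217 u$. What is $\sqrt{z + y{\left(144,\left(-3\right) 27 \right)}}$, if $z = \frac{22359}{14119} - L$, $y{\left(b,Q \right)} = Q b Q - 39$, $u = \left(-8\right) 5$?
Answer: $\frac{\sqrt{186601279883186}}{14119} \approx 967.5$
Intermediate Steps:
$u = -40$
$L = 8680$ ($L = \left(-217\right) \left(-40\right) = 8680$)
$y{\left(b,Q \right)} = -39 + b Q^{2}$ ($y{\left(b,Q \right)} = b Q^{2} - 39 = -39 + b Q^{2}$)
$z = - \frac{122530561}{14119}$ ($z = \frac{22359}{14119} - 8680 = - \frac{122530561}{14119} \approx -8678.4$)
$\sqrt{z + y{\left(144,\left(-3\right) 27 \right)}} = \sqrt{- \frac{122530561}{14119} - \left(39 - 144 \left(\left(-3\right) 27\right)^{2}\right)} = \sqrt{- \frac{122530561}{14119} - \left(39 - 144 \left(-81\right)^{2}\right)} = \sqrt{- \frac{122530561}{14119} + \left(-39 + 144 \cdot 6561\right)} = \sqrt{- \frac{122530561}{14119} + \left(-39 + 944784\right)} = \sqrt{- \frac{122530561}{14119} + 944745} = \sqrt{\frac{13216324094}{14119}} = \frac{\sqrt{186601279883186}}{14119}$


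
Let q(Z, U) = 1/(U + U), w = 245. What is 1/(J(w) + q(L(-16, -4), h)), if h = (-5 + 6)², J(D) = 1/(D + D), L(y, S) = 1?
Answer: 245/123 ≈ 1.9919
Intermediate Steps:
J(D) = 1/(2*D)
h = 1 (h = 1² = 1)
q(Z, U) = 1/(2*U)
1/(J(w) + q(L(-16, -4), h)) = 1/((½)/245 + (½)/1) = 1/((½)*(1/245) + (½)*1) = 1/(1/490 + ½) = 1/(123/245) = 245/123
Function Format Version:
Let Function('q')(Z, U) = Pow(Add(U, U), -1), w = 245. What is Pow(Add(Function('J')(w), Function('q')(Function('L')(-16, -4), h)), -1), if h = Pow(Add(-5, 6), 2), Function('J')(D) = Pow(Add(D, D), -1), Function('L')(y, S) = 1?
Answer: Rational(245, 123) ≈ 1.9919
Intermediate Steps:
Function('J')(D) = Mul(Rational(1, 2), Pow(D, -1)) (Function('J')(D) = Pow(Mul(2, D), -1) = Mul(Rational(1, 2), Pow(D, -1)))
h = 1 (h = Pow(1, 2) = 1)
Function('q')(Z, U) = Mul(Rational(1, 2), Pow(U, -1)) (Function('q')(Z, U) = Pow(Mul(2, U), -1) = Mul(Rational(1, 2), Pow(U, -1)))
Pow(Add(Function('J')(w), Function('q')(Function('L')(-16, -4), h)), -1) = Pow(Add(Mul(Rational(1, 2), Pow(245, -1)), Mul(Rational(1, 2), Pow(1, -1))), -1) = Pow(Add(Mul(Rational(1, 2), Rational(1, 245)), Mul(Rational(1, 2), 1)), -1) = Pow(Add(Rational(1, 490), Rational(1, 2)), -1) = Pow(Rational(123, 245), -1) = Rational(245, 123)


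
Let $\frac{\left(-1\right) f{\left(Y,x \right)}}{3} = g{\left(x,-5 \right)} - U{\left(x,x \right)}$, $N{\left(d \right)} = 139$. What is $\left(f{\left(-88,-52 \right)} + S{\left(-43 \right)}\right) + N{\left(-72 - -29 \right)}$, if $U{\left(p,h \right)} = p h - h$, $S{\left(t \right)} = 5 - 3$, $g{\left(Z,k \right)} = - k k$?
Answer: $8484$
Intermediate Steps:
$g{\left(Z,k \right)} = - k^{2}$
$S{\left(t \right)} = 2$
$U{\left(p,h \right)} = - h + h p$ ($U{\left(p,h \right)} = h p - h = - h + h p$)
$f{\left(Y,x \right)} = 75 + 3 x \left(-1 + x\right)$ ($f{\left(Y,x \right)} = - 3 \left(- \left(-5\right)^{2} - x \left(-1 + x\right)\right) = - 3 \left(\left(-1\right) 25 - x \left(-1 + x\right)\right) = - 3 \left(-25 - x \left(-1 + x\right)\right) = 75 + 3 x \left(-1 + x\right)$)
$\left(f{\left(-88,-52 \right)} + S{\left(-43 \right)}\right) + N{\left(-72 - -29 \right)} = \left(\left(75 + 3 \left(-52\right) \left(-1 - 52\right)\right) + 2\right) + 139 = \left(\left(75 + 3 \left(-52\right) \left(-53\right)\right) + 2\right) + 139 = \left(\left(75 + 8268\right) + 2\right) + 139 = \left(8343 + 2\right) + 139 = 8345 + 139 = 8484$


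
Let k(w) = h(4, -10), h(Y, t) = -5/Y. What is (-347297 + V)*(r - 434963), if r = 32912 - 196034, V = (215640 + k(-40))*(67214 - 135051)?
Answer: 34996664303635455/4 ≈ 8.7492e+15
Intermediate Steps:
k(w) = -5/4
V = -58513143535/4 (V = (215640 - 5/4)*(67214 - 135051) = (862555/4)*(-67837) = -58513143535/4 ≈ -1.4628e+10)
r = -163122
(-347297 + V)*(r - 434963) = (-347297 - 58513143535/4)*(-163122 - 434963) = -58514532723/4*(-598085) = 34996664303635455/4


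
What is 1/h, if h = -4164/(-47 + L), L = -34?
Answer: 27/1388 ≈ 0.019452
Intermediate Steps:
h = 1388/27 (h = -4164/(-47 - 34) = -4164/(-81) = -1/81*(-4164) = 1388/27 ≈ 51.407)
1/h = 1/(1388/27) = 27/1388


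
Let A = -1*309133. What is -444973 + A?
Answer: -754106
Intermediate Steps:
A = -309133
-444973 + A = -444973 - 309133 = -754106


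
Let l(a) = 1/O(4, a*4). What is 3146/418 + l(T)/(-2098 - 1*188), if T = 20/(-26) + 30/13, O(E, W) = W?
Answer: 26151593/3474720 ≈ 7.5262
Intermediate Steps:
T = 20/13 (T = 20*(-1/26) + 30*(1/13) = -10/13 + 30/13 = 20/13 ≈ 1.5385)
l(a) = 1/(4*a) (l(a) = 1/(a*4) = 1/(4*a))
3146/418 + l(T)/(-2098 - 1*188) = 3146/418 + (1/(4*(20/13)))/(-2098 - 1*188) = 3146*(1/418) + ((¼)*(13/20))/(-2098 - 188) = 143/19 + (13/80)/(-2286) = 143/19 + (13/80)*(-1/2286) = 143/19 - 13/182880 = 26151593/3474720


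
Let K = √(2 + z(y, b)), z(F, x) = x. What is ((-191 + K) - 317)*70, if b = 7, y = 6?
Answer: -35350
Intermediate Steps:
K = 3 (K = √(2 + 7) = √9 = 3)
((-191 + K) - 317)*70 = ((-191 + 3) - 317)*70 = (-188 - 317)*70 = -505*70 = -35350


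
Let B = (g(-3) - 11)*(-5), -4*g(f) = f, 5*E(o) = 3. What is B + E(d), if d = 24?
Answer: 1037/20 ≈ 51.850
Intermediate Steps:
E(o) = ⅗ (E(o) = (⅕)*3 = ⅗)
g(f) = -f/4
B = 205/4 (B = (-¼*(-3) - 11)*(-5) = (¾ - 11)*(-5) = -41/4*(-5) = 205/4 ≈ 51.250)
B + E(d) = 205/4 + ⅗ = 1037/20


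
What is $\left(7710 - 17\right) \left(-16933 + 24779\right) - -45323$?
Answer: $60404601$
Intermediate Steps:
$\left(7710 - 17\right) \left(-16933 + 24779\right) - -45323 = 7693 \cdot 7846 + 45323 = 60359278 + 45323 = 60404601$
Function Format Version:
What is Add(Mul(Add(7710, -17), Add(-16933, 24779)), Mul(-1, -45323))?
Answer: 60404601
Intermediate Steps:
Add(Mul(Add(7710, -17), Add(-16933, 24779)), Mul(-1, -45323)) = Add(Mul(7693, 7846), 45323) = Add(60359278, 45323) = 60404601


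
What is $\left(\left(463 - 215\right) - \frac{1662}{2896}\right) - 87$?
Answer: $\frac{232297}{1448} \approx 160.43$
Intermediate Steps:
$\left(\left(463 - 215\right) - \frac{1662}{2896}\right) - 87 = \left(248 - \frac{831}{1448}\right) - 87 = \frac{358273}{1448} - 87 = \frac{232297}{1448}$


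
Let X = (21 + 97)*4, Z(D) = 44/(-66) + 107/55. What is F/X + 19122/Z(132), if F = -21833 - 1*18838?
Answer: 1480639779/99592 ≈ 14867.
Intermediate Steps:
F = -40671 (F = -21833 - 18838 = -40671)
Z(D) = 211/165 (Z(D) = 44*(-1/66) + 107*(1/55) = -⅔ + 107/55 = 211/165)
X = 472 (X = 118*4 = 472)
F/X + 19122/Z(132) = -40671/472 + 19122/(211/165) = -40671*1/472 + 19122*(165/211) = -40671/472 + 3155130/211 = 1480639779/99592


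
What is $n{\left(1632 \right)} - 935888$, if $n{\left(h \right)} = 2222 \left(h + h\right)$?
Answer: $6316720$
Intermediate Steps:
$n{\left(h \right)} = 4444 h$ ($n{\left(h \right)} = 2222 \cdot 2 h = 4444 h$)
$n{\left(1632 \right)} - 935888 = 4444 \cdot 1632 - 935888 = 7252608 - 935888 = 6316720$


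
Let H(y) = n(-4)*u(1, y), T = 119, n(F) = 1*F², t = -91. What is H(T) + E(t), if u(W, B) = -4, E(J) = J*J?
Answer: 8217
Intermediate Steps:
E(J) = J²
n(F) = F²
H(y) = -64 (H(y) = (-4)²*(-4) = 16*(-4) = -64)
H(T) + E(t) = -64 + (-91)² = -64 + 8281 = 8217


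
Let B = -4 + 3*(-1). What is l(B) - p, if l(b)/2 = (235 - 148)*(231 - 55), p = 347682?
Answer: -317058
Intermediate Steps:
B = -7 (B = -4 - 3 = -7)
l(b) = 30624 (l(b) = 2*((235 - 148)*(231 - 55)) = 2*(87*176) = 2*15312 = 30624)
l(B) - p = 30624 - 1*347682 = 30624 - 347682 = -317058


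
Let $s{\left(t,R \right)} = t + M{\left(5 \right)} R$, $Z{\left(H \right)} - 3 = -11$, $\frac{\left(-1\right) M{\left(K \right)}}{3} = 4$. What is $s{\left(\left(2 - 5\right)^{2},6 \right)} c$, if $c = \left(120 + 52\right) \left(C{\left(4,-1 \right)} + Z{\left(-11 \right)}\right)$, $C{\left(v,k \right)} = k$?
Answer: $97524$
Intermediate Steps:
$M{\left(K \right)} = -12$ ($M{\left(K \right)} = \left(-3\right) 4 = -12$)
$Z{\left(H \right)} = -8$ ($Z{\left(H \right)} = 3 - 11 = -8$)
$s{\left(t,R \right)} = t - 12 R$
$c = -1548$ ($c = \left(120 + 52\right) \left(-1 - 8\right) = 172 \left(-9\right) = -1548$)
$s{\left(\left(2 - 5\right)^{2},6 \right)} c = \left(\left(2 - 5\right)^{2} - 72\right) \left(-1548\right) = \left(\left(-3\right)^{2} - 72\right) \left(-1548\right) = \left(9 - 72\right) \left(-1548\right) = \left(-63\right) \left(-1548\right) = 97524$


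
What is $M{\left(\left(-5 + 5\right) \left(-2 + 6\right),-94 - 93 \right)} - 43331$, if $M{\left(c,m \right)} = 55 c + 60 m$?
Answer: $-54551$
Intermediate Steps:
$M{\left(\left(-5 + 5\right) \left(-2 + 6\right),-94 - 93 \right)} - 43331 = \left(55 \left(-5 + 5\right) \left(-2 + 6\right) + 60 \left(-94 - 93\right)\right) - 43331 = \left(55 \cdot 0 \cdot 4 + 60 \left(-94 - 93\right)\right) - 43331 = \left(55 \cdot 0 + 60 \left(-187\right)\right) - 43331 = \left(0 - 11220\right) - 43331 = -11220 - 43331 = -54551$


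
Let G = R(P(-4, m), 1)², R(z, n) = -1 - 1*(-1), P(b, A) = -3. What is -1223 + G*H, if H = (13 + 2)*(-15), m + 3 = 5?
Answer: -1223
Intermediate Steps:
m = 2 (m = -3 + 5 = 2)
R(z, n) = 0 (R(z, n) = -1 + 1 = 0)
G = 0 (G = 0² = 0)
H = -225 (H = 15*(-15) = -225)
-1223 + G*H = -1223 + 0*(-225) = -1223 + 0 = -1223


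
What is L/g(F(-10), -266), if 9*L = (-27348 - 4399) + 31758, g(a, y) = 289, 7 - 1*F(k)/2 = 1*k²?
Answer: 11/2601 ≈ 0.0042291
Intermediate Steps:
F(k) = 14 - 2*k²
L = 11/9 (L = ((-27348 - 4399) + 31758)/9 = (-31747 + 31758)/9 = (⅑)*11 = 11/9 ≈ 1.2222)
L/g(F(-10), -266) = (11/9)/289 = (11/9)*(1/289) = 11/2601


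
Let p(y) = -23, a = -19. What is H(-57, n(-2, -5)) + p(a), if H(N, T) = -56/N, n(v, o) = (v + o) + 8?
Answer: -1255/57 ≈ -22.018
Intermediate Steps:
n(v, o) = 8 + o + v (n(v, o) = (o + v) + 8 = 8 + o + v)
H(-57, n(-2, -5)) + p(a) = -56/(-57) - 23 = -56*(-1/57) - 23 = 56/57 - 23 = -1255/57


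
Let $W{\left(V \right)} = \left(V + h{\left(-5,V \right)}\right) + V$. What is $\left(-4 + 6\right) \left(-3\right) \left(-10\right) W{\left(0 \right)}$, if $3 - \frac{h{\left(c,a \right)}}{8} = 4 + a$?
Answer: $-480$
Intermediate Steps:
$h{\left(c,a \right)} = -8 - 8 a$ ($h{\left(c,a \right)} = 24 - 8 \left(4 + a\right) = 24 - \left(32 + 8 a\right) = -8 - 8 a$)
$W{\left(V \right)} = -8 - 6 V$ ($W{\left(V \right)} = \left(V - \left(8 + 8 V\right)\right) + V = \left(-8 - 7 V\right) + V = -8 - 6 V$)
$\left(-4 + 6\right) \left(-3\right) \left(-10\right) W{\left(0 \right)} = \left(-4 + 6\right) \left(-3\right) \left(-10\right) \left(-8 - 0\right) = 2 \left(-3\right) \left(-10\right) \left(-8 + 0\right) = \left(-6\right) \left(-10\right) \left(-8\right) = 60 \left(-8\right) = -480$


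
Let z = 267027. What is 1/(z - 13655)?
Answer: 1/253372 ≈ 3.9468e-6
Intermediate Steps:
1/(z - 13655) = 1/(267027 - 13655) = 1/253372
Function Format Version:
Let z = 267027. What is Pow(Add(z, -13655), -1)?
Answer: Rational(1, 253372) ≈ 3.9468e-6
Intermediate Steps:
Pow(Add(z, -13655), -1) = Pow(Add(267027, -13655), -1) = Pow(253372, -1) = Rational(1, 253372)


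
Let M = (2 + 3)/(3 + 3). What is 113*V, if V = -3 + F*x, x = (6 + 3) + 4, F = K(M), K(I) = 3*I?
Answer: 6667/2 ≈ 3333.5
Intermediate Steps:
M = ⅚ (M = 5/6 = 5*(⅙) = ⅚ ≈ 0.83333)
F = 5/2 (F = 3*(⅚) = 5/2 ≈ 2.5000)
x = 13 (x = 9 + 4 = 13)
V = 59/2 (V = -3 + (5/2)*13 = -3 + 65/2 = 59/2 ≈ 29.500)
113*V = 113*(59/2) = 6667/2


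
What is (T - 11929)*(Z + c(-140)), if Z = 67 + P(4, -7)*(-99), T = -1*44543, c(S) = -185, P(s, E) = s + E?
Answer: -10108488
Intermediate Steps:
P(s, E) = E + s
T = -44543
Z = 364 (Z = 67 + (-7 + 4)*(-99) = 67 - 3*(-99) = 67 + 297 = 364)
(T - 11929)*(Z + c(-140)) = (-44543 - 11929)*(364 - 185) = -56472*179 = -10108488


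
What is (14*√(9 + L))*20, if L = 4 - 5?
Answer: 560*√2 ≈ 791.96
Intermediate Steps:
L = -1
(14*√(9 + L))*20 = (14*√(9 - 1))*20 = (14*√8)*20 = (14*(2*√2))*20 = (28*√2)*20 = 560*√2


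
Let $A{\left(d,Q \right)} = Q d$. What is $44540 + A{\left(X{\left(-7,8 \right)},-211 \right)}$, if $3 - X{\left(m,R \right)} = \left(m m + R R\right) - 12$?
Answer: $65218$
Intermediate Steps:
$X{\left(m,R \right)} = 15 - R^{2} - m^{2}$ ($X{\left(m,R \right)} = 3 - \left(\left(m m + R R\right) - 12\right) = 3 - \left(\left(m^{2} + R^{2}\right) - 12\right) = 3 - \left(\left(R^{2} + m^{2}\right) - 12\right) = 3 - \left(-12 + R^{2} + m^{2}\right) = 15 - R^{2} - m^{2}$)
$44540 + A{\left(X{\left(-7,8 \right)},-211 \right)} = 44540 - 211 \left(15 - 8^{2} - \left(-7\right)^{2}\right) = 44540 - 211 \left(15 - 64 - 49\right) = 44540 - -20678 = 44540 + 20678 = 65218$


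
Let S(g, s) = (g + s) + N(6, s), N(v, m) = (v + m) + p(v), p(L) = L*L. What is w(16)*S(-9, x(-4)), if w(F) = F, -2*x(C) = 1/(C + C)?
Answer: 530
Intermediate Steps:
x(C) = -1/(4*C) (x(C) = -1/(2*(C + C)) = -1/(2*C)/2 = -1/(4*C))
p(L) = L²
N(v, m) = m + v + v² (N(v, m) = (v + m) + v² = (m + v) + v² = m + v + v²)
S(g, s) = 42 + g + 2*s (S(g, s) = (g + s) + (s + 6 + 6²) = (g + s) + (s + 6 + 36) = (g + s) + (42 + s) = 42 + g + 2*s)
w(16)*S(-9, x(-4)) = 16*(42 - 9 + 2*(-¼/(-4))) = 16*(42 - 9 + 2*(-¼*(-¼))) = 16*(42 - 9 + 2*(1/16)) = 16*(42 - 9 + ⅛) = 16*(265/8) = 530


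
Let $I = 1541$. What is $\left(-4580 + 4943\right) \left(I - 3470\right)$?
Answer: $-700227$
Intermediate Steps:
$\left(-4580 + 4943\right) \left(I - 3470\right) = \left(-4580 + 4943\right) \left(1541 - 3470\right) = 363 \left(-1929\right) = -700227$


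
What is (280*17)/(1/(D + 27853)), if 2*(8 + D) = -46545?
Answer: 21765100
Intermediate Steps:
D = -46561/2 (D = -8 + (½)*(-46545) = -8 - 46545/2 = -46561/2 ≈ -23281.)
(280*17)/(1/(D + 27853)) = (280*17)/(1/(-46561/2 + 27853)) = 4760/(1/(9145/2)) = 4760/(2/9145) = 4760*(9145/2) = 21765100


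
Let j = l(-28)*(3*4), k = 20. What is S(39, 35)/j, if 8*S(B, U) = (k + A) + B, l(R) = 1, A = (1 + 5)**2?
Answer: 95/96 ≈ 0.98958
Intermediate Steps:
A = 36 (A = 6**2 = 36)
S(B, U) = 7 + B/8 (S(B, U) = ((20 + 36) + B)/8 = (56 + B)/8 = 7 + B/8)
j = 12 (j = 1*(3*4) = 1*12 = 12)
S(39, 35)/j = (7 + (1/8)*39)/12 = (7 + 39/8)*(1/12) = (95/8)*(1/12) = 95/96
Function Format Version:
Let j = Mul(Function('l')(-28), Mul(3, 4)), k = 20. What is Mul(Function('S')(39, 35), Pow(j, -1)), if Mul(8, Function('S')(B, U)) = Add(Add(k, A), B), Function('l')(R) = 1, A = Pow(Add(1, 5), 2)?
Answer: Rational(95, 96) ≈ 0.98958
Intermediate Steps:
A = 36 (A = Pow(6, 2) = 36)
Function('S')(B, U) = Add(7, Mul(Rational(1, 8), B)) (Function('S')(B, U) = Mul(Rational(1, 8), Add(Add(20, 36), B)) = Mul(Rational(1, 8), Add(56, B)) = Add(7, Mul(Rational(1, 8), B)))
j = 12 (j = Mul(1, Mul(3, 4)) = Mul(1, 12) = 12)
Mul(Function('S')(39, 35), Pow(j, -1)) = Mul(Add(7, Mul(Rational(1, 8), 39)), Pow(12, -1)) = Mul(Add(7, Rational(39, 8)), Rational(1, 12)) = Mul(Rational(95, 8), Rational(1, 12)) = Rational(95, 96)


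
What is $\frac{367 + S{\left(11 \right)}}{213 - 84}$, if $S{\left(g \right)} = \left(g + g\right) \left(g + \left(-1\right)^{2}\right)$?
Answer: $\frac{631}{129} \approx 4.8915$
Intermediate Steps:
$S{\left(g \right)} = 2 g \left(1 + g\right)$ ($S{\left(g \right)} = 2 g \left(g + 1\right) = 2 g \left(1 + g\right)$)
$\frac{367 + S{\left(11 \right)}}{213 - 84} = \frac{367 + 2 \cdot 11 \left(1 + 11\right)}{213 - 84} = \frac{367 + 2 \cdot 11 \cdot 12}{129} = \left(367 + 264\right) \frac{1}{129} = 631 \cdot \frac{1}{129} = \frac{631}{129}$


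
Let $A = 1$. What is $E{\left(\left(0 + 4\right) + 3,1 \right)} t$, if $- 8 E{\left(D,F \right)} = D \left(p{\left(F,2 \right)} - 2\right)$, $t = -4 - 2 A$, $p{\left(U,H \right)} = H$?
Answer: $0$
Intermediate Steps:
$t = -6$ ($t = -4 - 2 = -6$)
$E{\left(D,F \right)} = 0$ ($E{\left(D,F \right)} = - \frac{D \left(2 - 2\right)}{8} = - \frac{D 0}{8} = \left(- \frac{1}{8}\right) 0 = 0$)
$E{\left(\left(0 + 4\right) + 3,1 \right)} t = 0 \left(-6\right) = 0$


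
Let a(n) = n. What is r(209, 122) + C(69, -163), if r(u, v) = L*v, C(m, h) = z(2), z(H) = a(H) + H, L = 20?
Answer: 2444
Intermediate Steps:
z(H) = 2*H (z(H) = H + H = 2*H)
C(m, h) = 4 (C(m, h) = 2*2 = 4)
r(u, v) = 20*v
r(209, 122) + C(69, -163) = 20*122 + 4 = 2440 + 4 = 2444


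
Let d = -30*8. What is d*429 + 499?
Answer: -102461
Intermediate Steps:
d = -240
d*429 + 499 = -240*429 + 499 = -102960 + 499 = -102461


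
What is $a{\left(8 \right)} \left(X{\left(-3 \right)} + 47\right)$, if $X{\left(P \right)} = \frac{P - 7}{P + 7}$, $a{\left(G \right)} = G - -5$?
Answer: $\frac{1157}{2} \approx 578.5$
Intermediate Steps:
$a{\left(G \right)} = 5 + G$ ($a{\left(G \right)} = G + 5 = 5 + G$)
$X{\left(P \right)} = \frac{-7 + P}{7 + P}$
$a{\left(8 \right)} \left(X{\left(-3 \right)} + 47\right) = \left(5 + 8\right) \left(\frac{-7 - 3}{7 - 3} + 47\right) = 13 \left(\frac{1}{4} \left(-10\right) + 47\right) = 13 \left(- \frac{5}{2} + 47\right) = 13 \cdot \frac{89}{2} = \frac{1157}{2}$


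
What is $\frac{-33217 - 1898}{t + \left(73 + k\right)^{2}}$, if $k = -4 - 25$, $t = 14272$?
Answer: $- \frac{35115}{16208} \approx -2.1665$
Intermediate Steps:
$k = -29$
$\frac{-33217 - 1898}{t + \left(73 + k\right)^{2}} = \frac{-33217 - 1898}{14272 + \left(73 - 29\right)^{2}} = \frac{-33217 - 1898}{14272 + 44^{2}} = - \frac{35115}{14272 + 1936} = - \frac{35115}{16208}$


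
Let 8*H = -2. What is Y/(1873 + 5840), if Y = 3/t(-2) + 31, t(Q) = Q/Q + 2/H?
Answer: 214/53991 ≈ 0.0039636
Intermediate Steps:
H = -1/4 (H = (1/8)*(-2) = -1/4 ≈ -0.25000)
t(Q) = -7 (t(Q) = Q/Q + 2/(-1/4) = 1 + 2*(-4) = 1 - 8 = -7)
Y = 214/7 (Y = 3/(-7) + 31 = 3*(-1/7) + 31 = -3/7 + 31 = 214/7 ≈ 30.571)
Y/(1873 + 5840) = (214/7)/(1873 + 5840) = (214/7)/7713 = (1/7713)*(214/7) = 214/53991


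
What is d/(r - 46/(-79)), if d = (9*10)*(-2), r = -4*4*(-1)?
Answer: -1422/131 ≈ -10.855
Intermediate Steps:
r = 16 (r = -16*(-1) = 16)
d = -180 (d = 90*(-2) = -180)
d/(r - 46/(-79)) = -180/(16 - 46/(-79)) = -180/(16 - 46*(-1)/79) = -180/(16 - 1*(-46/79)) = -180/(16 + 46/79) = -180/(1310/79) = (79/1310)*(-180) = -1422/131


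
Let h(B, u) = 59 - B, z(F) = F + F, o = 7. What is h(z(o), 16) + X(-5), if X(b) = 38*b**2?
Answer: 995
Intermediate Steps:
z(F) = 2*F
h(z(o), 16) + X(-5) = (59 - 2*7) + 38*(-5)**2 = (59 - 1*14) + 38*25 = (59 - 14) + 950 = 45 + 950 = 995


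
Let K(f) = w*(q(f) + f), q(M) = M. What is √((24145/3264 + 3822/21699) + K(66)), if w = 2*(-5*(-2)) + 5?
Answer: √355616367556403/327896 ≈ 57.512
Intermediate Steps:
w = 25 (w = 2*10 + 5 = 20 + 5 = 25)
K(f) = 50*f (K(f) = 25*(f + f) = 25*(2*f) = 50*f)
√((24145/3264 + 3822/21699) + K(66)) = √((24145/3264 + 3822/21699) + 50*66) = √((24145*(1/3264) + 3822*(1/21699)) + 3300) = √((24145/3264 + 1274/7233) + 3300) = √(19866569/2623168 + 3300) = √(8676320969/2623168) = √355616367556403/327896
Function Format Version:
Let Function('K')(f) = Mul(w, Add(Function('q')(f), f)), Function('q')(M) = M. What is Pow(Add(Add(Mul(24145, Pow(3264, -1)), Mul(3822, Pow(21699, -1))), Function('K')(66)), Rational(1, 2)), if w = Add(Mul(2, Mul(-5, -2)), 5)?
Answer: Mul(Rational(1, 327896), Pow(355616367556403, Rational(1, 2))) ≈ 57.512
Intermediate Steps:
w = 25 (w = Add(Mul(2, 10), 5) = Add(20, 5) = 25)
Function('K')(f) = Mul(50, f) (Function('K')(f) = Mul(25, Add(f, f)) = Mul(25, Mul(2, f)) = Mul(50, f))
Pow(Add(Add(Mul(24145, Pow(3264, -1)), Mul(3822, Pow(21699, -1))), Function('K')(66)), Rational(1, 2)) = Pow(Add(Add(Mul(24145, Pow(3264, -1)), Mul(3822, Pow(21699, -1))), Mul(50, 66)), Rational(1, 2)) = Pow(Add(Add(Mul(24145, Rational(1, 3264)), Mul(3822, Rational(1, 21699))), 3300), Rational(1, 2)) = Pow(Add(Add(Rational(24145, 3264), Rational(1274, 7233)), 3300), Rational(1, 2)) = Pow(Add(Rational(19866569, 2623168), 3300), Rational(1, 2)) = Pow(Rational(8676320969, 2623168), Rational(1, 2)) = Mul(Rational(1, 327896), Pow(355616367556403, Rational(1, 2)))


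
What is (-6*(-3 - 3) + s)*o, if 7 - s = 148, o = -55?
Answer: 5775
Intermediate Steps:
s = -141 (s = 7 - 1*148 = 7 - 148 = -141)
(-6*(-3 - 3) + s)*o = (-6*(-3 - 3) - 141)*(-55) = (-6*(-6) - 141)*(-55) = (36 - 141)*(-55) = -105*(-55) = 5775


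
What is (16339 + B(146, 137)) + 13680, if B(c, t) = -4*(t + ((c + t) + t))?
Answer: 27791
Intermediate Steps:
B(c, t) = -12*t - 4*c (B(c, t) = -4*(t + (c + 2*t)) = -4*(c + 3*t) = -12*t - 4*c)
(16339 + B(146, 137)) + 13680 = (16339 + (-12*137 - 4*146)) + 13680 = (16339 + (-1644 - 584)) + 13680 = (16339 - 2228) + 13680 = 14111 + 13680 = 27791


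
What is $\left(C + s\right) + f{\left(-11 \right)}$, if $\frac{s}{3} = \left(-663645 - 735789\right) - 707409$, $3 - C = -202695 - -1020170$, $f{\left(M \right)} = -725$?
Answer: $-7138726$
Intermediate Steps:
$C = -817472$ ($C = 3 - \left(-202695 - -1020170\right) = 3 - \left(-202695 + 1020170\right) = 3 - 817475 = -817472$)
$s = -6320529$ ($s = 3 \left(\left(-663645 - 735789\right) - 707409\right) = 3 \left(-1399434 - 707409\right) = 3 \left(-2106843\right) = -6320529$)
$\left(C + s\right) + f{\left(-11 \right)} = \left(-817472 - 6320529\right) - 725 = -7138001 - 725 = -7138726$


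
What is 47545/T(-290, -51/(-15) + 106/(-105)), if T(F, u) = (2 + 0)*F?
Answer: -9509/116 ≈ -81.974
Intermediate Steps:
T(F, u) = 2*F
47545/T(-290, -51/(-15) + 106/(-105)) = 47545/((2*(-290))) = 47545/(-580) = 47545*(-1/580) = -9509/116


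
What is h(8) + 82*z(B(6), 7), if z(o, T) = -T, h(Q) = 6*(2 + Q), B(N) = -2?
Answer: -514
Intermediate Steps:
h(Q) = 12 + 6*Q
h(8) + 82*z(B(6), 7) = (12 + 6*8) + 82*(-1*7) = (12 + 48) + 82*(-7) = 60 - 574 = -514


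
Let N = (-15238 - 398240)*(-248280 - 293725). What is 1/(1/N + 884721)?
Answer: 224107143390/198272296007144191 ≈ 1.1303e-6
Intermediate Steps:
N = 224107143390 (N = -413478*(-542005) = 224107143390)
1/(1/N + 884721) = 1/(1/224107143390 + 884721) = 1/(198272296007144191/224107143390) = 224107143390/198272296007144191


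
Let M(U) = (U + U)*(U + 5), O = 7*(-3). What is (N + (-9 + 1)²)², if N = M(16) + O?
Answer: 511225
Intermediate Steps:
O = -21
M(U) = 2*U*(5 + U) (M(U) = (2*U)*(5 + U) = 2*U*(5 + U))
N = 651 (N = 2*16*(5 + 16) - 21 = 2*16*21 - 21 = 672 - 21 = 651)
(N + (-9 + 1)²)² = (651 + (-9 + 1)²)² = (651 + (-8)²)² = (651 + 64)² = 715² = 511225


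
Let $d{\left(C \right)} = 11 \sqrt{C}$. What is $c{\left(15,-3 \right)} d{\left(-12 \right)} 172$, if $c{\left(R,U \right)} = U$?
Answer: $- 11352 i \sqrt{3} \approx - 19662.0 i$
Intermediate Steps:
$c{\left(15,-3 \right)} d{\left(-12 \right)} 172 = - 3 \cdot 11 \sqrt{-12} \cdot 172 = - 3 \cdot 11 \cdot 2 i \sqrt{3} \cdot 172 = - 3 \cdot 22 i \sqrt{3} \cdot 172 = - 66 i \sqrt{3} \cdot 172 = - 11352 i \sqrt{3}$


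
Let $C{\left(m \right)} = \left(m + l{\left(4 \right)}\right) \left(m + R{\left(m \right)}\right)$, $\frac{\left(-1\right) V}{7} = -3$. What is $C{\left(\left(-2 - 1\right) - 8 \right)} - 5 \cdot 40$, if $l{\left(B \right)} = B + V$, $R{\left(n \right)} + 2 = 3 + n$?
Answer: $-494$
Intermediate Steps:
$V = 21$ ($V = \left(-7\right) \left(-3\right) = 21$)
$R{\left(n \right)} = 1 + n$ ($R{\left(n \right)} = -2 + \left(3 + n\right) = 1 + n$)
$l{\left(B \right)} = 21 + B$ ($l{\left(B \right)} = B + 21 = 21 + B$)
$C{\left(m \right)} = \left(1 + 2 m\right) \left(25 + m\right)$ ($C{\left(m \right)} = \left(m + \left(21 + 4\right)\right) \left(m + \left(1 + m\right)\right) = \left(m + 25\right) \left(1 + 2 m\right) = \left(25 + m\right) \left(1 + 2 m\right) = \left(1 + 2 m\right) \left(25 + m\right)$)
$C{\left(\left(-2 - 1\right) - 8 \right)} - 5 \cdot 40 = \left(25 + 2 \left(\left(-2 - 1\right) - 8\right)^{2} + 51 \left(\left(-2 - 1\right) - 8\right)\right) - 5 \cdot 40 = \left(25 + 2 \left(\left(-2 - 1\right) - 8\right)^{2} + 51 \left(\left(-2 - 1\right) - 8\right)\right) - 200 = \left(25 + 2 \left(-3 - 8\right)^{2} + 51 \left(-3 - 8\right)\right) - 200 = \left(25 + 2 \left(-11\right)^{2} + 51 \left(-11\right)\right) - 200 = \left(25 + 2 \cdot 121 - 561\right) - 200 = \left(25 + 242 - 561\right) - 200 = -294 - 200 = -494$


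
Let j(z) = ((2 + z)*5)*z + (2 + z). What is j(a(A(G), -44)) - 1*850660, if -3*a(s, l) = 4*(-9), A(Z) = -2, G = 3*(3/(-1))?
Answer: -849806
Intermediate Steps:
G = -9 (G = 3*(3*(-1)) = 3*(-3) = -9)
a(s, l) = 12 (a(s, l) = -4*(-9)/3 = -1/3*(-36) = 12)
j(z) = 2 + z + z*(10 + 5*z) (j(z) = (10 + 5*z)*z + (2 + z) = z*(10 + 5*z) + (2 + z) = 2 + z + z*(10 + 5*z))
j(a(A(G), -44)) - 1*850660 = (2 + 5*12**2 + 11*12) - 1*850660 = (2 + 5*144 + 132) - 850660 = (2 + 720 + 132) - 850660 = 854 - 850660 = -849806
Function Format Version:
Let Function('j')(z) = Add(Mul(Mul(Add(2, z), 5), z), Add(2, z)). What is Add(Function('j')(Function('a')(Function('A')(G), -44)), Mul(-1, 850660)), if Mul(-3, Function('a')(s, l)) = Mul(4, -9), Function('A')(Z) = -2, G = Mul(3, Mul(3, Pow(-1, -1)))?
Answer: -849806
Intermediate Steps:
G = -9 (G = Mul(3, Mul(3, -1)) = Mul(3, -3) = -9)
Function('a')(s, l) = 12 (Function('a')(s, l) = Mul(Rational(-1, 3), Mul(4, -9)) = Mul(Rational(-1, 3), -36) = 12)
Function('j')(z) = Add(2, z, Mul(z, Add(10, Mul(5, z)))) (Function('j')(z) = Add(Mul(Add(10, Mul(5, z)), z), Add(2, z)) = Add(Mul(z, Add(10, Mul(5, z))), Add(2, z)) = Add(2, z, Mul(z, Add(10, Mul(5, z)))))
Add(Function('j')(Function('a')(Function('A')(G), -44)), Mul(-1, 850660)) = Add(Add(2, Mul(5, Pow(12, 2)), Mul(11, 12)), Mul(-1, 850660)) = Add(Add(2, Mul(5, 144), 132), -850660) = Add(Add(2, 720, 132), -850660) = Add(854, -850660) = -849806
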